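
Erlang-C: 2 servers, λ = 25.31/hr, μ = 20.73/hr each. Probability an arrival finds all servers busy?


a = λ/μ = 1.2209; ρ = a/2 = 0.6105
P₀ = 0.241875 (from M/M/c formula)
C(c,a) = [a^c/(c!(1−ρ))]·P₀ = [1.49068/(2·0.3895)]·0.241875
= 1.91343·0.241875 = 0.462811

Final: 0.462811


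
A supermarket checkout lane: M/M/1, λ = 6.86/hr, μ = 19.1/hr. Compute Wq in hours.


ρ = 6.86/19.1 = 0.3592
Wq = ρ/(μ−λ) = 0.3592/(19.1 − 6.86) = 0.3592/12.24 = 0.02934 hr

Final: 0.02934 hr


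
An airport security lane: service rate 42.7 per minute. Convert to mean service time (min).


Mean service time = 1/μ = 1/42.7 minute = 0.02342 minute
In minutes: 0.02342 × 1 = 0.02342 min

Final: 0.02342 min


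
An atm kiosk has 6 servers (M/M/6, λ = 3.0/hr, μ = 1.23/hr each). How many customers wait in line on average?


a = λ/μ = 2.4390; ρ = a/6 = 0.4065
P₀ = 0.086820
Lq = P₀·a^c·ρ / (c!·(1−ρ)²) = 0.086820·210.52170·0.4065/(720·0.35224)
= 0.02930

Final: 0.02930


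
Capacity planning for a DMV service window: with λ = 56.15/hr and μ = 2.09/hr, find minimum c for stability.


Stability requires cμ > λ ⇔ c > λ/μ.
λ/μ = 56.15/2.09 = 26.8660
Minimum integer c = ⌊26.8660⌋ + 1 = 27
Check: 27·2.09 = 56.43 > 56.15, while 26·2.09 = 54.34 ≤ 56.15

Final: 27 servers


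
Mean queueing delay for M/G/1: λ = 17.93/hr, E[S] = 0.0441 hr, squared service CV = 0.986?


ρ = λ·E[S] = 17.93·0.0441 = 0.7907
E[S²] = E[S]²(1+C_s²) = 0.0441²·(1+0.986) = 0.003862
Wq = λ·E[S²]/(2(1−ρ)) = 17.93·0.003862/(2·0.2093) = 0.16545 hr

Final: 0.16545 hr


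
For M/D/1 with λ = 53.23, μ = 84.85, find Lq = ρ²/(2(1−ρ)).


ρ = 53.23/84.85 = 0.6273
M/D/1: Lq = ρ²/(2(1−ρ)) = 0.3936/(2·0.3727) = 0.52804

Final: 0.52804


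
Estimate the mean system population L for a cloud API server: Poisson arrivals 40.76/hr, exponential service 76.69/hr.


ρ = λ/μ = 40.76/76.69 = 0.5315
L = ρ/(1−ρ) = 0.5315/(1 − 0.5315) = 0.5315/0.4685 = 1.1344

Final: 1.1344


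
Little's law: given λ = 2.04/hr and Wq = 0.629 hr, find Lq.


Lq = λWq = 2.04·0.629 = 1.2832

Final: 1.2832


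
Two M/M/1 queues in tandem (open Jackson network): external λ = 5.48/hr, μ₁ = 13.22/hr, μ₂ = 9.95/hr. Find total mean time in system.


Each node sees arrival rate λ = 5.48/hr (tandem ⇒ throughput preserved).
W₁ = 1/(μ₁−λ) = 1/(13.22−5.48) = 0.12920 hr
W₂ = 1/(μ₂−λ) = 1/(9.95−5.48) = 0.22371 hr
W_total = W₁ + W₂ = 0.12920 + 0.22371 = 0.35291 hr

Final: 0.35291 hr


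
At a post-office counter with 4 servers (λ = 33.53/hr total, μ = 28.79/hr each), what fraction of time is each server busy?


ρ = λ/(cμ) = 33.53/(4·28.79) = 33.53/115.16 = 0.2912

Final: 0.2912


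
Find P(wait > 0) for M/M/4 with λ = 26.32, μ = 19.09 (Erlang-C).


a = λ/μ = 1.3787; ρ = a/4 = 0.3447
P₀ = 0.250266 (from M/M/c formula)
C(c,a) = [a^c/(c!(1−ρ))]·P₀ = [3.61343/(24·0.6553)]·0.250266
= 0.22975·0.250266 = 0.057499

Final: 0.057499


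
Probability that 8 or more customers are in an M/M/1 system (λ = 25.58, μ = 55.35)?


ρ = 25.58/55.35 = 0.4621
P(N ≥ n) = ρ^n = 0.4621^8 = 0.002081

Final: 0.002081


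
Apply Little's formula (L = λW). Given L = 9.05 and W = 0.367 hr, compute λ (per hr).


λ = L/W = 9.05/0.367 = 24.6594 /hr

Final: 24.6594 /hr


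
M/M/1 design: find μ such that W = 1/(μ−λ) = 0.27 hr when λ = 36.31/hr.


W = 1/(μ−λ) ⇒ μ − λ = 1/W = 1/0.27 = 3.7037
μ = λ + 1/W = 36.31 + 3.7037 = 40.0137 per hr

Final: 40.0137 /hr


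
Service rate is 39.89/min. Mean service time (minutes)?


Mean service time = 1/μ = 1/39.89 minute = 0.02507 minute
In minutes: 0.02507 × 1 = 0.02507 min

Final: 0.02507 min


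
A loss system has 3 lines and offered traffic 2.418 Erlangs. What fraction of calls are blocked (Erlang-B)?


B(c,a) = (a^c/c!) / Σ_{k=0}^{c} a^k/k!
a^3/3! = 2.356230
Σ terms (k=0..3): 1.00000 + 2.41800 + 2.92336 + 2.35623 = 8.697592
B = 2.356230/8.697592 = 0.270906

Final: 0.270906


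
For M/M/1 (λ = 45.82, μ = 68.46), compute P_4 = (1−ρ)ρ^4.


ρ = 45.82/68.46 = 0.6693
P_n = (1−ρ)·ρ^n = (1 − 0.6693)·0.6693^4 = 0.3307·0.200666 = 0.066361

Final: 0.066361


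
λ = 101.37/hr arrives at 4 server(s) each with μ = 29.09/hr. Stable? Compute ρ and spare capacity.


Total capacity cμ = 4·29.09 = 116.36/hr
ρ = λ/(cμ) = 101.37/116.36 = 0.8712
Stable ⇔ ρ < 1: YES
Spare capacity = cμ − λ = 116.36 − 101.37 = 14.99/hr

Final: ρ = 0.8712; stable; margin = 14.99/hr


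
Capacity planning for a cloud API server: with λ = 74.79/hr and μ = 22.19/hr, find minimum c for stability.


Stability requires cμ > λ ⇔ c > λ/μ.
λ/μ = 74.79/22.19 = 3.3704
Minimum integer c = ⌊3.3704⌋ + 1 = 4
Check: 4·22.19 = 88.76 > 74.79, while 3·22.19 = 66.57 ≤ 74.79

Final: 4 servers


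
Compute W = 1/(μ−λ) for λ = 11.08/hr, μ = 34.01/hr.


W = 1/(μ−λ) = 1/(34.01 − 11.08) = 1/22.93 = 0.04361 hr

Final: 0.04361 hr


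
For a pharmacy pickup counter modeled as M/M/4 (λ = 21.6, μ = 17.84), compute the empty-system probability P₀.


a = λ/μ = 21.6/17.84 = 1.2108; ρ = a/c = 0.3027
Σ_{k=0}^{3} a^k/k! (terms k=0..3) = 1.00000 + 1.21076 + 0.73297 + 0.29582 = 3.23955
Tail: a^4/(4!(1−ρ)) = 2.14900/(24·0.6973) = 0.12841
P₀ = 1/(3.23955 + 0.12841) = 1/3.36796 = 0.296915

Final: 0.296915


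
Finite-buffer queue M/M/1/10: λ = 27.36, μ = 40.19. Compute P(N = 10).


ρ = λ/μ = 27.36/40.19 = 0.6808
P_K = (1−ρ)ρ^K/(1−ρ^(K+1)) = (0.3192·0.021379)/(1 − 0.014554)
= 0.006825/0.985446 = 0.006926

Final: 0.006926


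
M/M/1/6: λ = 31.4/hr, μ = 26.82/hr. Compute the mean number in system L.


ρ = 31.4/26.82 = 1.1708
L = ρ[1 − (K+1)ρ^K + Kρ^(K+1)] / [(1−ρ)(1−ρ^(K+1))]
Numerator: 1.1708·(1 − 7·2.575285 + 6·3.015061) = 1.244964
Denominator: (-0.1708)·(-2.015061) = 0.344108
L = 1.244964/0.344108 = 3.6179

Final: 3.6179


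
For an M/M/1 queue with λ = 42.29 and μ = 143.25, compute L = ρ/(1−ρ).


ρ = λ/μ = 42.29/143.25 = 0.2952
L = ρ/(1−ρ) = 0.2952/(1 − 0.2952) = 0.2952/0.7048 = 0.4189

Final: 0.4189


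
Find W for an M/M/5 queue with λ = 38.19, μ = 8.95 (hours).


a = 4.2670; ρ = 0.8534; P₀ = 0.008227
Lq = P₀·a^c·ρ/(c!(1−ρ)²) = 3.85156
Wq = Lq/λ = 3.85156/38.19 = 0.10085 hr
W = Wq + 1/μ = 0.10085 + 0.11173 = 0.21258 hr

Final: 0.21258 hr


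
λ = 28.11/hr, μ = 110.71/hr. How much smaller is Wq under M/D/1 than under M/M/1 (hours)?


ρ = 28.11/110.71 = 0.2539
Wq(M/M/1) = ρ/(μ−λ) = 0.2539/82.60 = 0.003074 hr
Wq(M/D/1) = ρ/(2(μ−λ)) = 0.001537 hr
Savings = 0.003074 − 0.001537 = 0.001537 hr

Final: 0.001537 hr


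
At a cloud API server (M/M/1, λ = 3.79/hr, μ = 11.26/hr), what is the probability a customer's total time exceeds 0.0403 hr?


W ~ Exponential(μ−λ) for M/M/1.
μ − λ = 11.26 − 3.79 = 7.4700
P(W > t) = e^{−(μ−λ)t} = e^{−0.3010} = 0.740047

Final: 0.740047


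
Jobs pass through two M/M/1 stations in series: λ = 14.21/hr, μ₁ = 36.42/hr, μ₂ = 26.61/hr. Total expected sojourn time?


Each node sees arrival rate λ = 14.21/hr (tandem ⇒ throughput preserved).
W₁ = 1/(μ₁−λ) = 1/(36.42−14.21) = 0.04502 hr
W₂ = 1/(μ₂−λ) = 1/(26.61−14.21) = 0.08065 hr
W_total = W₁ + W₂ = 0.04502 + 0.08065 = 0.12567 hr

Final: 0.12567 hr


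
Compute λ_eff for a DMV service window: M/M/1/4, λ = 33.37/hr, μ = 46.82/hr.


ρ = 0.7127; P_K = (1−ρ)ρ^4/(1−ρ^5) = 0.090836
λ_eff = λ(1 − P_K) = 33.37·(1 − 0.090836) = 33.37·0.909164 = 30.3388 /hr

Final: 30.3388 /hr


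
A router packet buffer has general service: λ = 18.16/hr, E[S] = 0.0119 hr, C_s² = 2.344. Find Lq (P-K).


ρ = λ·E[S] = 18.16·0.0119 = 0.2161
Lq = ρ²(1+C_s²)/(2(1−ρ)) = 0.04670·(1+2.344)/(2·0.7839)
= 0.04670·3.3440/1.5678 = 0.09961

Final: 0.09961


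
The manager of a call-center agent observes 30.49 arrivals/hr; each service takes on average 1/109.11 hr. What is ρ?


ρ = λ/μ = 30.49/109.11 = 0.2794

Final: 0.2794


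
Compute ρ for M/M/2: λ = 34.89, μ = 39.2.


ρ = λ/(cμ) = 34.89/(2·39.2) = 34.89/78.40 = 0.4450

Final: 0.4450


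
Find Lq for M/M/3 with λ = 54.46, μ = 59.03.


a = λ/μ = 0.9226; ρ = a/3 = 0.3075
P₀ = 0.394142
Lq = P₀·a^c·ρ / (c!·(1−ρ)²) = 0.394142·0.78526·0.3075/(6·0.47952)
= 0.03308

Final: 0.03308


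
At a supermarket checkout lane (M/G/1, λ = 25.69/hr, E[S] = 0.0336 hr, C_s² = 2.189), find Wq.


ρ = λ·E[S] = 25.69·0.0336 = 0.8632
E[S²] = E[S]²(1+C_s²) = 0.0336²·(1+2.189) = 0.003600
Wq = λ·E[S²]/(2(1−ρ)) = 25.69·0.003600/(2·0.1368) = 0.33801 hr

Final: 0.33801 hr


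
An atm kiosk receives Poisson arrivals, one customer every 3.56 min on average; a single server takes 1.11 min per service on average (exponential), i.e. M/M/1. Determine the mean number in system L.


λ = 60/3.56 = 16.8539 /hr
μ = 60/1.11 = 54.0541 /hr
ρ = λ/μ = 16.8539/54.0541 = 0.3118
L = ρ/(1−ρ) = 0.3118/0.6882 = 0.4531

Final: 0.4531


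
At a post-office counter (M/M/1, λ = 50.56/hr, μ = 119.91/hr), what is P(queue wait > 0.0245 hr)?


ρ = 50.56/119.91 = 0.4216
P(Wq > t) = ρ·e^{−(μ−λ)t} = 0.4216·e^{−1.6991}
= 0.4216·0.182853 = 0.077100

Final: 0.077100


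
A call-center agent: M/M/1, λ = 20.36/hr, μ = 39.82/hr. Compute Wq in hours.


ρ = 20.36/39.82 = 0.5113
Wq = ρ/(μ−λ) = 0.5113/(39.82 − 20.36) = 0.5113/19.46 = 0.02627 hr

Final: 0.02627 hr


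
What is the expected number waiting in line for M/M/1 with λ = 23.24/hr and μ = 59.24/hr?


ρ = 23.24/59.24 = 0.3923
Lq = ρ²/(1−ρ) = 0.1539/0.6077 = 0.2533

Final: 0.2533


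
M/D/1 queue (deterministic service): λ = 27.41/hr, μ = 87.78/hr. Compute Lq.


ρ = 27.41/87.78 = 0.3123
M/D/1: Lq = ρ²/(2(1−ρ)) = 0.09751/(2·0.6877) = 0.07089

Final: 0.07089


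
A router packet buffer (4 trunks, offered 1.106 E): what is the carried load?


B(4,1.106) = 0.020744 (Erlang-B)
Carried load = a(1 − B) = 1.106·(1 − 0.020744) = 1.106·0.979256 = 1.0831 E

Final: 1.0831 Erlangs


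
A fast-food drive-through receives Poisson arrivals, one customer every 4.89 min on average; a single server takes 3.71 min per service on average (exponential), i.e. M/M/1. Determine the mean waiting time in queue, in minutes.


λ = 60/4.89 = 12.2699 /hr
μ = 60/3.71 = 16.1725 /hr
ρ = λ/μ = 12.2699/16.1725 = 0.7587
Wq = ρ/(μ−λ) = 0.7587/(16.1725−12.2699) = 0.19441 hr
In minutes: 0.19441·60 = 11.664 min

Final: 11.664 min


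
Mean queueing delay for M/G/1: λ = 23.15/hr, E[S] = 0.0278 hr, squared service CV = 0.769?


ρ = λ·E[S] = 23.15·0.0278 = 0.6436
E[S²] = E[S]²(1+C_s²) = 0.0278²·(1+0.769) = 0.001367
Wq = λ·E[S²]/(2(1−ρ)) = 23.15·0.001367/(2·0.3564) = 0.04440 hr

Final: 0.04440 hr


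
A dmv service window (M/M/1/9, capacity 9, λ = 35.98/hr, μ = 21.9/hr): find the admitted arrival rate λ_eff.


ρ = 1.6429; P_K = (1−ρ)ρ^9/(1−ρ^10) = 0.394079
λ_eff = λ(1 − P_K) = 35.98·(1 − 0.394079) = 35.98·0.605921 = 21.8010 /hr

Final: 21.8010 /hr


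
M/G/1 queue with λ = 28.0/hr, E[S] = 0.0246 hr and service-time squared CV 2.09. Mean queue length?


ρ = λ·E[S] = 28.0·0.0246 = 0.6888
Lq = ρ²(1+C_s²)/(2(1−ρ)) = 0.4744·(1+2.09)/(2·0.3112)
= 0.4744·3.0900/0.6224 = 2.35546

Final: 2.35546


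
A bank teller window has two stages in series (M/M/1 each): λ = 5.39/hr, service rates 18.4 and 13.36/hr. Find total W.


Each node sees arrival rate λ = 5.39/hr (tandem ⇒ throughput preserved).
W₁ = 1/(μ₁−λ) = 1/(18.4−5.39) = 0.07686 hr
W₂ = 1/(μ₂−λ) = 1/(13.36−5.39) = 0.12547 hr
W_total = W₁ + W₂ = 0.07686 + 0.12547 = 0.20233 hr

Final: 0.20233 hr


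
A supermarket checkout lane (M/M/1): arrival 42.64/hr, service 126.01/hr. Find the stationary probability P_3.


ρ = 42.64/126.01 = 0.3384
P_n = (1−ρ)·ρ^n = (1 − 0.3384)·0.3384^3 = 0.6616·0.038747 = 0.025635

Final: 0.025635


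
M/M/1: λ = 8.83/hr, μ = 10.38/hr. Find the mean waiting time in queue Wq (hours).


ρ = 8.83/10.38 = 0.8507
Wq = ρ/(μ−λ) = 0.8507/(10.38 − 8.83) = 0.8507/1.55 = 0.5488 hr

Final: 0.5488 hr


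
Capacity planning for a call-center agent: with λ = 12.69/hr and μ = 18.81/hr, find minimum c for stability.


Stability requires cμ > λ ⇔ c > λ/μ.
λ/μ = 12.69/18.81 = 0.6746
Minimum integer c = ⌊0.6746⌋ + 1 = 1
Check: 1·18.81 = 18.81 > 12.69, while 0·18.81 = 0.00 ≤ 12.69

Final: 1 servers


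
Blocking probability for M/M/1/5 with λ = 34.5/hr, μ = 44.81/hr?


ρ = λ/μ = 34.5/44.81 = 0.7699
P_K = (1−ρ)ρ^K/(1−ρ^(K+1)) = (0.2301·0.270533)/(1 − 0.208288)
= 0.062245/0.791712 = 0.078621

Final: 0.078621


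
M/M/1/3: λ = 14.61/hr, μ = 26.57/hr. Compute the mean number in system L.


ρ = 14.61/26.57 = 0.5499
L = ρ[1 − (K+1)ρ^K + Kρ^(K+1)] / [(1−ρ)(1−ρ^(K+1))]
Numerator: 0.5499·(1 − 4·0.166255 + 3·0.091419) = 0.334998
Denominator: (0.4501)·(0.908581) = 0.408981
L = 0.334998/0.408981 = 0.8191

Final: 0.8191


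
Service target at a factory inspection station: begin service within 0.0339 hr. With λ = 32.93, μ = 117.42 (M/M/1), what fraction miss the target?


ρ = 32.93/117.42 = 0.2804
P(Wq > t) = ρ·e^{−(μ−λ)t} = 0.2804·e^{−2.8642}
= 0.2804·0.057028 = 0.015993

Final: 0.015993


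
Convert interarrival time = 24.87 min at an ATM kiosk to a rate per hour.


λ = 1/(interarrival time) in consistent units.
1 hour = 60 min, so λ = 60/24.87 = 2.4125 per hour

Final: 2.4125 /hr


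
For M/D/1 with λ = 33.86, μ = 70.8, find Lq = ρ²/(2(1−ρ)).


ρ = 33.86/70.8 = 0.4782
M/D/1: Lq = ρ²/(2(1−ρ)) = 0.2287/(2·0.5218) = 0.21919

Final: 0.21919


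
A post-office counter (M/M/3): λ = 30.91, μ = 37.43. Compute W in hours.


a = 0.8258; ρ = 0.2753; P₀ = 0.435483
Lq = P₀·a^c·ρ/(c!(1−ρ)²) = 0.02142
Wq = Lq/λ = 0.02142/30.91 = 0.0006930 hr
W = Wq + 1/μ = 0.0006930 + 0.02672 = 0.02741 hr

Final: 0.02741 hr


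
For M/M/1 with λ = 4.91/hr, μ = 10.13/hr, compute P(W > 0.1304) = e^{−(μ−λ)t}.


W ~ Exponential(μ−λ) for M/M/1.
μ − λ = 10.13 − 4.91 = 5.2200
P(W > t) = e^{−(μ−λ)t} = e^{−0.6807} = 0.506269

Final: 0.506269


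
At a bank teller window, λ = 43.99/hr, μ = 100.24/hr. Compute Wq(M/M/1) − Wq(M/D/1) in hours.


ρ = 43.99/100.24 = 0.4388
Wq(M/M/1) = ρ/(μ−λ) = 0.4388/56.25 = 0.007802 hr
Wq(M/D/1) = ρ/(2(μ−λ)) = 0.003901 hr
Savings = 0.007802 − 0.003901 = 0.003901 hr

Final: 0.003901 hr


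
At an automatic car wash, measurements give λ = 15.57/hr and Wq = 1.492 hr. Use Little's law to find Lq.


Lq = λWq = 15.57·1.492 = 23.2304

Final: 23.2304


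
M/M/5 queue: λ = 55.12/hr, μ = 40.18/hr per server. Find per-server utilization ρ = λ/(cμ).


ρ = λ/(cμ) = 55.12/(5·40.18) = 55.12/200.90 = 0.2744

Final: 0.2744


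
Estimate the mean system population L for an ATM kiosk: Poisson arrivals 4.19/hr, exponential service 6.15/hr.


ρ = λ/μ = 4.19/6.15 = 0.6813
L = ρ/(1−ρ) = 0.6813/(1 − 0.6813) = 0.6813/0.3187 = 2.1378

Final: 2.1378


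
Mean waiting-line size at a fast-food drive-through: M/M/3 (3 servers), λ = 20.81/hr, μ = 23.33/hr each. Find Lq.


a = λ/μ = 0.8920; ρ = a/3 = 0.2973
P₀ = 0.406812
Lq = P₀·a^c·ρ / (c!·(1−ρ)²) = 0.406812·0.70970·0.2973/(6·0.49375)
= 0.02898

Final: 0.02898


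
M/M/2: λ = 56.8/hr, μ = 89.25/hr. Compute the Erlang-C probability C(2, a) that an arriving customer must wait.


a = λ/μ = 0.6364; ρ = a/2 = 0.3182
P₀ = 0.517212 (from M/M/c formula)
C(c,a) = [a^c/(c!(1−ρ))]·P₀ = [0.40502/(2·0.6818)]·0.517212
= 0.29703·0.517212 = 0.153627

Final: 0.153627


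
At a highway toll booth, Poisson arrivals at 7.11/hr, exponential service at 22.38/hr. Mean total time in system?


W = 1/(μ−λ) = 1/(22.38 − 7.11) = 1/15.27 = 0.06549 hr

Final: 0.06549 hr


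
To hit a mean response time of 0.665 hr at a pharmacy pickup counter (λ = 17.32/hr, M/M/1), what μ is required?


W = 1/(μ−λ) ⇒ μ − λ = 1/W = 1/0.665 = 1.5038
μ = λ + 1/W = 17.32 + 1.5038 = 18.8238 per hr

Final: 18.8238 /hr


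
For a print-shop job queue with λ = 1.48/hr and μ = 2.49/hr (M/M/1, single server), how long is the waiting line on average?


ρ = 1.48/2.49 = 0.5944
Lq = ρ²/(1−ρ) = 0.3533/0.4056 = 0.8710

Final: 0.8710


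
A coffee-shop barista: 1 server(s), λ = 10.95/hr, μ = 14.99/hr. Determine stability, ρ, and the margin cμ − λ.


Total capacity cμ = 1·14.99 = 14.99/hr
ρ = λ/(cμ) = 10.95/14.99 = 0.7305
Stable ⇔ ρ < 1: YES
Spare capacity = cμ − λ = 14.99 − 10.95 = 4.04/hr

Final: ρ = 0.7305; stable; margin = 4.04/hr


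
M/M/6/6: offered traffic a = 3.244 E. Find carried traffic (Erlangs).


B(6,3.244) = 0.066277 (Erlang-B)
Carried load = a(1 − B) = 3.244·(1 − 0.066277) = 3.244·0.933723 = 3.0290 E

Final: 3.0290 Erlangs


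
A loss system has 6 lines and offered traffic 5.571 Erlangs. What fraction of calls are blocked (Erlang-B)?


B(c,a) = (a^c/c!) / Σ_{k=0}^{c} a^k/k!
a^6/6! = 41.520871
Σ terms (k=0..6): 1.00000 + 5.57100 + 15.51802 + 28.81696 + 40.13483 + 44.71822 + 41.52087 = 177.279906
B = 41.520871/177.279906 = 0.234211

Final: 0.234211


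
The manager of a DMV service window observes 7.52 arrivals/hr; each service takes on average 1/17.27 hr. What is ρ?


ρ = λ/μ = 7.52/17.27 = 0.4354

Final: 0.4354


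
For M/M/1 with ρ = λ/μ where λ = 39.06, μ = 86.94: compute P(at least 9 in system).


ρ = 39.06/86.94 = 0.4493
P(N ≥ n) = ρ^n = 0.4493^9 = 0.0007458

Final: 0.0007458


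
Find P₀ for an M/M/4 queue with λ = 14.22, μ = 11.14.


a = λ/μ = 14.22/11.14 = 1.2765; ρ = a/c = 0.3191
Σ_{k=0}^{3} a^k/k! (terms k=0..3) = 1.00000 + 1.27648 + 0.81470 + 0.34665 = 3.43783
Tail: a^4/(4!(1−ρ)) = 2.65496/(24·0.6809) = 0.16247
P₀ = 1/(3.43783 + 0.16247) = 1/3.60030 = 0.277754

Final: 0.277754


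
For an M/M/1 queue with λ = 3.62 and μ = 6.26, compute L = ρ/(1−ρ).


ρ = λ/μ = 3.62/6.26 = 0.5783
L = ρ/(1−ρ) = 0.5783/(1 − 0.5783) = 0.5783/0.4217 = 1.3712

Final: 1.3712


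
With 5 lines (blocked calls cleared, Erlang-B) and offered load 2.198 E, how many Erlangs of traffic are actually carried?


B(5,2.198) = 0.048673 (Erlang-B)
Carried load = a(1 − B) = 2.198·(1 − 0.048673) = 2.198·0.951327 = 2.0910 E

Final: 2.0910 Erlangs


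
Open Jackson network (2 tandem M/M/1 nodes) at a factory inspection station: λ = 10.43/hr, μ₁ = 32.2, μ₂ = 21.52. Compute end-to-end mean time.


Each node sees arrival rate λ = 10.43/hr (tandem ⇒ throughput preserved).
W₁ = 1/(μ₁−λ) = 1/(32.2−10.43) = 0.04593 hr
W₂ = 1/(μ₂−λ) = 1/(21.52−10.43) = 0.09017 hr
W_total = W₁ + W₂ = 0.04593 + 0.09017 = 0.13611 hr

Final: 0.13611 hr


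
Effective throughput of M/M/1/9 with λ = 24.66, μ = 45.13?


ρ = 0.5464; P_K = (1−ρ)ρ^9/(1−ρ^10) = 0.001974
λ_eff = λ(1 − P_K) = 24.66·(1 − 0.001974) = 24.66·0.998026 = 24.6113 /hr

Final: 24.6113 /hr


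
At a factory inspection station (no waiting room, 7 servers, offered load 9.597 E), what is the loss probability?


B(c,a) = (a^c/c!) / Σ_{k=0}^{c} a^k/k!
a^7/7! = 1487.708784
Σ terms (k=0..7): 1.00000 + 9.59700 + 46.05120 + 147.31780 + 353.45224 + 678.41623 + 1085.12676 + 1487.70878 = 3808.670016
B = 1487.708784/3808.670016 = 0.390611

Final: 0.390611


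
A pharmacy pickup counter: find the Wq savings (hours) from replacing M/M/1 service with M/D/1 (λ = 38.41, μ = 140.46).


ρ = 38.41/140.46 = 0.2735
Wq(M/M/1) = ρ/(μ−λ) = 0.2735/102.05 = 0.002680 hr
Wq(M/D/1) = ρ/(2(μ−λ)) = 0.001340 hr
Savings = 0.002680 − 0.001340 = 0.001340 hr

Final: 0.001340 hr


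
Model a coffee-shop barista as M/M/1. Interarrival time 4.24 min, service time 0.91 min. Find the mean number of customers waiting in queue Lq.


λ = 60/4.24 = 14.1509 /hr
μ = 60/0.91 = 65.9341 /hr
ρ = λ/μ = 14.1509/65.9341 = 0.2146
Lq = ρ²/(1−ρ) = 0.04606/0.7854 = 0.05865

Final: 0.05865


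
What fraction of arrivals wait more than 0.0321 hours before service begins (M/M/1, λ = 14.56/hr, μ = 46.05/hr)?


ρ = 14.56/46.05 = 0.3162
P(Wq > t) = ρ·e^{−(μ−λ)t} = 0.3162·e^{−1.0108}
= 0.3162·0.363917 = 0.115063

Final: 0.115063


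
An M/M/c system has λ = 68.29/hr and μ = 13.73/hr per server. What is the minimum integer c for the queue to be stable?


Stability requires cμ > λ ⇔ c > λ/μ.
λ/μ = 68.29/13.73 = 4.9738
Minimum integer c = ⌊4.9738⌋ + 1 = 5
Check: 5·13.73 = 68.65 > 68.29, while 4·13.73 = 54.92 ≤ 68.29

Final: 5 servers


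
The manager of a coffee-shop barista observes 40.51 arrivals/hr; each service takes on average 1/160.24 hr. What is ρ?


ρ = λ/μ = 40.51/160.24 = 0.2528

Final: 0.2528


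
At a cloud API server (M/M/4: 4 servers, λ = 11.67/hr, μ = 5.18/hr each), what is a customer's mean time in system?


a = 2.2529; ρ = 0.5632; P₀ = 0.098484
Lq = P₀·a^c·ρ/(c!(1−ρ)²) = 0.31209
Wq = Lq/λ = 0.31209/11.67 = 0.02674 hr
W = Wq + 1/μ = 0.02674 + 0.19305 = 0.21979 hr

Final: 0.21979 hr


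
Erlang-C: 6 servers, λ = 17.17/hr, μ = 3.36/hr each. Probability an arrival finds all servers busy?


a = λ/μ = 5.1101; ρ = a/6 = 0.8517
P₀ = 0.003765 (from M/M/c formula)
C(c,a) = [a^c/(c!(1−ρ))]·P₀ = [17806.80926/(720·0.1483)]·0.003765
= 166.75273·0.003765 = 0.627808

Final: 0.627808


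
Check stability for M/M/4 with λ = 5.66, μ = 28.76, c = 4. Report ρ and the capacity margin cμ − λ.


Total capacity cμ = 4·28.76 = 115.04/hr
ρ = λ/(cμ) = 5.66/115.04 = 0.04920
Stable ⇔ ρ < 1: YES
Spare capacity = cμ − λ = 115.04 − 5.66 = 109.38/hr

Final: ρ = 0.04920; stable; margin = 109.38/hr


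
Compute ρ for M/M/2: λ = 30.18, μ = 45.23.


ρ = λ/(cμ) = 30.18/(2·45.23) = 30.18/90.46 = 0.3336

Final: 0.3336


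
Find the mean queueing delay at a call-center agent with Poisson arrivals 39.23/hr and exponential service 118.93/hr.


ρ = 39.23/118.93 = 0.3299
Wq = ρ/(μ−λ) = 0.3299/(118.93 − 39.23) = 0.3299/79.70 = 0.004139 hr

Final: 0.004139 hr


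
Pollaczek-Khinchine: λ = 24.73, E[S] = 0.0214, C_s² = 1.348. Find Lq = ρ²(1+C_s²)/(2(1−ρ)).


ρ = λ·E[S] = 24.73·0.0214 = 0.5292
Lq = ρ²(1+C_s²)/(2(1−ρ)) = 0.2801·(1+1.348)/(2·0.4708)
= 0.2801·2.3480/0.9416 = 0.69844

Final: 0.69844


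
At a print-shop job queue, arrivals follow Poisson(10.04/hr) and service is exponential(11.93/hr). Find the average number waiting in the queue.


ρ = 10.04/11.93 = 0.8416
Lq = ρ²/(1−ρ) = 0.7082/0.1584 = 4.4706

Final: 4.4706


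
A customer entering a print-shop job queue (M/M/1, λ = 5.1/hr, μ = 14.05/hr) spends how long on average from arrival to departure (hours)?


W = 1/(μ−λ) = 1/(14.05 − 5.1) = 1/8.95 = 0.1117 hr

Final: 0.1117 hr


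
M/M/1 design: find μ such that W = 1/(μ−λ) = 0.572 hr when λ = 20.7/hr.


W = 1/(μ−λ) ⇒ μ − λ = 1/W = 1/0.572 = 1.7483
μ = λ + 1/W = 20.7 + 1.7483 = 22.4483 per hr

Final: 22.4483 /hr


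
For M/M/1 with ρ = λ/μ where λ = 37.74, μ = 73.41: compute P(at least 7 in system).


ρ = 37.74/73.41 = 0.5141
P(N ≥ n) = ρ^n = 0.5141^7 = 0.009491

Final: 0.009491


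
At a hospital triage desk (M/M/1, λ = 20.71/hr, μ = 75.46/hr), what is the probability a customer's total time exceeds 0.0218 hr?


W ~ Exponential(μ−λ) for M/M/1.
μ − λ = 75.46 − 20.71 = 54.7500
P(W > t) = e^{−(μ−λ)t} = e^{−1.1935} = 0.303143

Final: 0.303143


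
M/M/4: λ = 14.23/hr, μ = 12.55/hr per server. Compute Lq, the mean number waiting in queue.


a = λ/μ = 1.1339; ρ = a/4 = 0.2835
P₀ = 0.320949
Lq = P₀·a^c·ρ / (c!·(1−ρ)²) = 0.320949·1.65289·0.2835/(24·0.51342)
= 0.01220

Final: 0.01220


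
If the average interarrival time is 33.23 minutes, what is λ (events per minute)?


λ = 1/(interarrival time) in consistent units.
1 minute = 1 min, so λ = 1/33.23 = 0.03009 per minute

Final: 0.03009 /min


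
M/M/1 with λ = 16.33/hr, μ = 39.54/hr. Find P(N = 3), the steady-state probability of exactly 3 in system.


ρ = 16.33/39.54 = 0.4130
P_n = (1−ρ)·ρ^n = (1 − 0.4130)·0.4130^3 = 0.5870·0.070445 = 0.041351

Final: 0.041351


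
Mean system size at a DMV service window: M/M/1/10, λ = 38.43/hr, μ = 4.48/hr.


ρ = 38.43/4.48 = 8.5781
L = ρ[1 − (K+1)ρ^K + Kρ^(K+1)] / [(1−ρ)(1−ρ^(K+1))]
Numerator: 8.5781·(1 − 11·2157365377.444525 + 10·18506149878.391315) = 1383913020602.028564
Denominator: (-7.5781)·(-18506149877.391315) = 140241917039.606049
L = 1383913020602.028564/140241917039.606049 = 9.8680

Final: 9.8680


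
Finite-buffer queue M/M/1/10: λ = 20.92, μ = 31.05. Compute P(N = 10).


ρ = λ/μ = 20.92/31.05 = 0.6738
P_K = (1−ρ)ρ^K/(1−ρ^(K+1)) = (0.3262·0.019275)/(1 − 0.012987)
= 0.006289/0.987013 = 0.006371

Final: 0.006371


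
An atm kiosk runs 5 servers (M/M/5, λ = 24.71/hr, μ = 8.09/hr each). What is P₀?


a = λ/μ = 24.71/8.09 = 3.0544; ρ = a/c = 0.6109
Σ_{k=0}^{4} a^k/k! (terms k=0..4) = 1.00000 + 3.05439 + 4.66464 + 4.74921 + 3.62648 = 17.09473
Tail: a^5/(5!(1−ρ)) = 265.84048/(120·0.3891) = 5.69316
P₀ = 1/(17.09473 + 5.69316) = 1/22.78789 = 0.043883

Final: 0.043883


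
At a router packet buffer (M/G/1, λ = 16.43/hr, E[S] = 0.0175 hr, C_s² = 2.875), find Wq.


ρ = λ·E[S] = 16.43·0.0175 = 0.2875
E[S²] = E[S]²(1+C_s²) = 0.0175²·(1+2.875) = 0.001187
Wq = λ·E[S²]/(2(1−ρ)) = 16.43·0.001187/(2·0.7125) = 0.01368 hr

Final: 0.01368 hr


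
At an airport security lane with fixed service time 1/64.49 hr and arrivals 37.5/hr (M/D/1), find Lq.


ρ = 37.5/64.49 = 0.5815
M/D/1: Lq = ρ²/(2(1−ρ)) = 0.3381/(2·0.4185) = 0.40396

Final: 0.40396


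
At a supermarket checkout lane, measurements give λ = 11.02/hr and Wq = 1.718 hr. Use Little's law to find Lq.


Lq = λWq = 11.02·1.718 = 18.9324

Final: 18.9324


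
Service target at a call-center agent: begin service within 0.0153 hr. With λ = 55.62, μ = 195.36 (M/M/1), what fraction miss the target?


ρ = 55.62/195.36 = 0.2847
P(Wq > t) = ρ·e^{−(μ−λ)t} = 0.2847·e^{−2.1380}
= 0.2847·0.117888 = 0.033563

Final: 0.033563


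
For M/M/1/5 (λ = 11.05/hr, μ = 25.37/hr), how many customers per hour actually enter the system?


ρ = 0.4356; P_K = (1−ρ)ρ^5/(1−ρ^6) = 0.008909
λ_eff = λ(1 − P_K) = 11.05·(1 − 0.008909) = 11.05·0.991091 = 10.9516 /hr

Final: 10.9516 /hr


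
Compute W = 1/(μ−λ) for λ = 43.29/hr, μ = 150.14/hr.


W = 1/(μ−λ) = 1/(150.14 − 43.29) = 1/106.85 = 0.009359 hr

Final: 0.009359 hr


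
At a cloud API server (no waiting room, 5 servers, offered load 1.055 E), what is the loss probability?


B(c,a) = (a^c/c!) / Σ_{k=0}^{c} a^k/k!
a^5/5! = 0.010891
Σ terms (k=0..5): 1.00000 + 1.05500 + 0.55651 + 0.19571 + 0.05162 + 0.01089 = 2.869728
B = 0.010891/2.869728 = 0.003795

Final: 0.003795


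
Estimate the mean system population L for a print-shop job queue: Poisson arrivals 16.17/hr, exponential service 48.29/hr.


ρ = λ/μ = 16.17/48.29 = 0.3349
L = ρ/(1−ρ) = 0.3349/(1 − 0.3349) = 0.3349/0.6651 = 0.5034

Final: 0.5034


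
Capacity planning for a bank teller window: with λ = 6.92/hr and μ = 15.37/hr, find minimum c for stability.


Stability requires cμ > λ ⇔ c > λ/μ.
λ/μ = 6.92/15.37 = 0.4502
Minimum integer c = ⌊0.4502⌋ + 1 = 1
Check: 1·15.37 = 15.37 > 6.92, while 0·15.37 = 0.00 ≤ 6.92

Final: 1 servers


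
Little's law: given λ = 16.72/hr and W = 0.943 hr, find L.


L = λW = 16.72·0.943 = 15.7670

Final: 15.7670


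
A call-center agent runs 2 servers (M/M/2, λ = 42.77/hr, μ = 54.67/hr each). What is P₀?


a = λ/μ = 42.77/54.67 = 0.7823; ρ = a/c = 0.3912
Σ_{k=0}^{1} a^k/k! (terms k=0..1) = 1.00000 + 0.78233 = 1.78233
Tail: a^2/(2!(1−ρ)) = 0.61204/(2·0.6088) = 0.50263
P₀ = 1/(1.78233 + 0.50263) = 1/2.28496 = 0.437644

Final: 0.437644


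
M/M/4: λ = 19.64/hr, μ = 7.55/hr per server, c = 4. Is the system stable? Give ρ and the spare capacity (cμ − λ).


Total capacity cμ = 4·7.55 = 30.20/hr
ρ = λ/(cμ) = 19.64/30.20 = 0.6503
Stable ⇔ ρ < 1: YES
Spare capacity = cμ − λ = 30.20 − 19.64 = 10.56/hr

Final: ρ = 0.6503; stable; margin = 10.56/hr


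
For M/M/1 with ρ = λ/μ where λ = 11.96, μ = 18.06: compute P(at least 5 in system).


ρ = 11.96/18.06 = 0.6622
P(N ≥ n) = ρ^n = 0.6622^5 = 0.127370

Final: 0.127370


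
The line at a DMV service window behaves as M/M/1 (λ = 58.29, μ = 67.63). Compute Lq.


ρ = 58.29/67.63 = 0.8619
Lq = ρ²/(1−ρ) = 0.7429/0.1381 = 5.3790

Final: 5.3790


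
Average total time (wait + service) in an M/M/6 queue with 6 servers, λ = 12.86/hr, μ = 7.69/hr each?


a = 1.6723; ρ = 0.2787; P₀ = 0.187722
Lq = P₀·a^c·ρ/(c!(1−ρ)²) = 0.003055
Wq = Lq/λ = 0.003055/12.86 = 0.0002376 hr
W = Wq + 1/μ = 0.0002376 + 0.13004 = 0.13028 hr

Final: 0.13028 hr


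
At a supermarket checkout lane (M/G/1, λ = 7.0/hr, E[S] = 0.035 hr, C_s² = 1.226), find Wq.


ρ = λ·E[S] = 7.0·0.035 = 0.2450
E[S²] = E[S]²(1+C_s²) = 0.035²·(1+1.226) = 0.002727
Wq = λ·E[S²]/(2(1−ρ)) = 7.0·0.002727/(2·0.7550) = 0.01264 hr

Final: 0.01264 hr


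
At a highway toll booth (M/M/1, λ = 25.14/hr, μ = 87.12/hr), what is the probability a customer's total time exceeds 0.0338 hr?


W ~ Exponential(μ−λ) for M/M/1.
μ − λ = 87.12 − 25.14 = 61.9800
P(W > t) = e^{−(μ−λ)t} = e^{−2.0949} = 0.123080

Final: 0.123080


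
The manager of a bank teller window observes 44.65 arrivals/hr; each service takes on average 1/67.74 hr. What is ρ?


ρ = λ/μ = 44.65/67.74 = 0.6591

Final: 0.6591


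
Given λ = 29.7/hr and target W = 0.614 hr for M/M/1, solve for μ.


W = 1/(μ−λ) ⇒ μ − λ = 1/W = 1/0.614 = 1.6287
μ = λ + 1/W = 29.7 + 1.6287 = 31.3287 per hr

Final: 31.3287 /hr


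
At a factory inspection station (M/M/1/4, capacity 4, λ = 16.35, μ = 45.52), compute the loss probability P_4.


ρ = λ/μ = 16.35/45.52 = 0.3592
P_K = (1−ρ)ρ^K/(1−ρ^(K+1)) = (0.6408·0.016644)/(1 − 0.005978)
= 0.010666/0.994022 = 0.010730

Final: 0.010730


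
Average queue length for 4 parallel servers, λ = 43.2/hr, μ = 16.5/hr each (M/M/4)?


a = λ/μ = 2.6182; ρ = a/4 = 0.6545
P₀ = 0.063676
Lq = P₀·a^c·ρ / (c!·(1−ρ)²) = 0.063676·46.98933·0.6545/(24·0.11934)
= 0.68379

Final: 0.68379


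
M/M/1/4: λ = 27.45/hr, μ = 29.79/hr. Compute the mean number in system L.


ρ = 27.45/29.79 = 0.9215
L = ρ[1 − (K+1)ρ^K + Kρ^(K+1)] / [(1−ρ)(1−ρ^(K+1))]
Numerator: 0.9215·(1 − 5·0.720921 + 4·0.664292) = 0.048438
Denominator: (0.07855)·(0.335708) = 0.026370
L = 0.048438/0.026370 = 1.8369

Final: 1.8369


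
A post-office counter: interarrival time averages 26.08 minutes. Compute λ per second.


λ = 1/(interarrival time) in consistent units.
1 second = 0.0166667 min, so λ = 0.0166667/26.08 = 0.0006391 per second

Final: 0.0006391 /sec


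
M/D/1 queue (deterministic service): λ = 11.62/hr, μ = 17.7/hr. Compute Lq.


ρ = 11.62/17.7 = 0.6565
M/D/1: Lq = ρ²/(2(1−ρ)) = 0.4310/(2·0.3435) = 0.62734

Final: 0.62734


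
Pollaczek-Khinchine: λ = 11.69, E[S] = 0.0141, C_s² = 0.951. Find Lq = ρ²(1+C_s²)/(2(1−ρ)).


ρ = λ·E[S] = 11.69·0.0141 = 0.1648
Lq = ρ²(1+C_s²)/(2(1−ρ)) = 0.02717·(1+0.951)/(2·0.8352)
= 0.02717·1.9510/1.6703 = 0.03173

Final: 0.03173


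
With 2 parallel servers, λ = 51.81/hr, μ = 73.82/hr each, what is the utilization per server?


ρ = λ/(cμ) = 51.81/(2·73.82) = 51.81/147.64 = 0.3509

Final: 0.3509


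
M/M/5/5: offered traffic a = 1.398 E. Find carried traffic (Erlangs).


B(5,1.398) = 0.011030 (Erlang-B)
Carried load = a(1 − B) = 1.398·(1 − 0.011030) = 1.398·0.988970 = 1.3826 E

Final: 1.3826 Erlangs


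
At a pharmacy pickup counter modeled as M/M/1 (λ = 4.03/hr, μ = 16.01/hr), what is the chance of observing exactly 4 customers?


ρ = 4.03/16.01 = 0.2517
P_n = (1−ρ)·ρ^n = (1 − 0.2517)·0.2517^4 = 0.7483·0.004015 = 0.003004

Final: 0.003004


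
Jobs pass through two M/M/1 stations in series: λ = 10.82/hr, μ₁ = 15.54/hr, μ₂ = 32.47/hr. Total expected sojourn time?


Each node sees arrival rate λ = 10.82/hr (tandem ⇒ throughput preserved).
W₁ = 1/(μ₁−λ) = 1/(15.54−10.82) = 0.21186 hr
W₂ = 1/(μ₂−λ) = 1/(32.47−10.82) = 0.04619 hr
W_total = W₁ + W₂ = 0.21186 + 0.04619 = 0.25805 hr

Final: 0.25805 hr


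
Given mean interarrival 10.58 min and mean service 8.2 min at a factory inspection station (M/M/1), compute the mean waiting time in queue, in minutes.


λ = 60/10.58 = 5.6711 /hr
μ = 60/8.2 = 7.3171 /hr
ρ = λ/μ = 5.6711/7.3171 = 0.7750
Wq = ρ/(μ−λ) = 0.7750/(7.3171−5.6711) = 0.47087 hr
In minutes: 0.47087·60 = 28.252 min

Final: 28.252 min


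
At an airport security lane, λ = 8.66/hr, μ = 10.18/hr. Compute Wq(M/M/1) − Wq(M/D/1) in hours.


ρ = 8.66/10.18 = 0.8507
Wq(M/M/1) = ρ/(μ−λ) = 0.8507/1.52 = 0.55966 hr
Wq(M/D/1) = ρ/(2(μ−λ)) = 0.27983 hr
Savings = 0.55966 − 0.27983 = 0.27983 hr

Final: 0.27983 hr


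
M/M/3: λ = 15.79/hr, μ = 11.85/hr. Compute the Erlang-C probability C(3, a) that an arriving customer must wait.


a = λ/μ = 1.3325; ρ = a/3 = 0.4442
P₀ = 0.254475 (from M/M/c formula)
C(c,a) = [a^c/(c!(1−ρ))]·P₀ = [2.36587/(6·0.5558)]·0.254475
= 0.70940·0.254475 = 0.180525

Final: 0.180525


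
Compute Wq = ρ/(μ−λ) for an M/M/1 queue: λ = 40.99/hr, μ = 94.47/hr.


ρ = 40.99/94.47 = 0.4339
Wq = ρ/(μ−λ) = 0.4339/(94.47 − 40.99) = 0.4339/53.48 = 0.008113 hr

Final: 0.008113 hr


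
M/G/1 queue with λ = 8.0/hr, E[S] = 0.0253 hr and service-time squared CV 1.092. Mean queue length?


ρ = λ·E[S] = 8.0·0.0253 = 0.2024
Lq = ρ²(1+C_s²)/(2(1−ρ)) = 0.04097·(1+1.092)/(2·0.7976)
= 0.04097·2.0920/1.5952 = 0.05372

Final: 0.05372


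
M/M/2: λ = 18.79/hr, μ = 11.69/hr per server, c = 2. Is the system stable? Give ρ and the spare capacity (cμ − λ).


Total capacity cμ = 2·11.69 = 23.38/hr
ρ = λ/(cμ) = 18.79/23.38 = 0.8037
Stable ⇔ ρ < 1: YES
Spare capacity = cμ − λ = 23.38 − 18.79 = 4.59/hr

Final: ρ = 0.8037; stable; margin = 4.59/hr


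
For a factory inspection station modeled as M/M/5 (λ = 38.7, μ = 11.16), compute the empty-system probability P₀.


a = λ/μ = 38.7/11.16 = 3.4677; ρ = a/c = 0.6935
Σ_{k=0}^{4} a^k/k! (terms k=0..4) = 1.00000 + 3.46774 + 6.01262 + 6.95007 + 6.02526 = 23.45569
Tail: a^5/(5!(1−ρ)) = 501.45718/(120·0.3065) = 13.63612
P₀ = 1/(23.45569 + 13.63612) = 1/37.09180 = 0.026960

Final: 0.026960


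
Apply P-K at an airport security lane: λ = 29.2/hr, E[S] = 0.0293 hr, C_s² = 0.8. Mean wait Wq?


ρ = λ·E[S] = 29.2·0.0293 = 0.8556
E[S²] = E[S]²(1+C_s²) = 0.0293²·(1+0.8) = 0.001545
Wq = λ·E[S²]/(2(1−ρ)) = 29.2·0.001545/(2·0.1444) = 0.15620 hr

Final: 0.15620 hr


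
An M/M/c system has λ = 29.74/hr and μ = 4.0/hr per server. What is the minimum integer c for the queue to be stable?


Stability requires cμ > λ ⇔ c > λ/μ.
λ/μ = 29.74/4.0 = 7.4350
Minimum integer c = ⌊7.4350⌋ + 1 = 8
Check: 8·4.0 = 32.00 > 29.74, while 7·4.0 = 28.00 ≤ 29.74

Final: 8 servers


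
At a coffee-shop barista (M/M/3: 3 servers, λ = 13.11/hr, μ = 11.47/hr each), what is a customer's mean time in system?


a = 1.1430; ρ = 0.3810; P₀ = 0.312673
Lq = P₀·a^c·ρ/(c!(1−ρ)²) = 0.07737
Wq = Lq/λ = 0.07737/13.11 = 0.005902 hr
W = Wq + 1/μ = 0.005902 + 0.08718 = 0.09309 hr

Final: 0.09309 hr


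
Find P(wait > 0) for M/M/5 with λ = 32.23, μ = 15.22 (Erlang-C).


a = λ/μ = 2.1176; ρ = a/5 = 0.4235
P₀ = 0.119107 (from M/M/c formula)
C(c,a) = [a^c/(c!(1−ρ))]·P₀ = [42.58222/(120·0.5765)]·0.119107
= 0.61555·0.119107 = 0.073316

Final: 0.073316


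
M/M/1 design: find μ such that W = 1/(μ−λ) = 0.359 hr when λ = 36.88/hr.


W = 1/(μ−λ) ⇒ μ − λ = 1/W = 1/0.359 = 2.7855
μ = λ + 1/W = 36.88 + 2.7855 = 39.6655 per hr

Final: 39.6655 /hr


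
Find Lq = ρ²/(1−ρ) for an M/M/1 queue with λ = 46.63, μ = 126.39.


ρ = 46.63/126.39 = 0.3689
Lq = ρ²/(1−ρ) = 0.1361/0.6311 = 0.2157

Final: 0.2157


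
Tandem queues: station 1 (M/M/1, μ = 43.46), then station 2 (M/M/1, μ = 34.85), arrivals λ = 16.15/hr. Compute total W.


Each node sees arrival rate λ = 16.15/hr (tandem ⇒ throughput preserved).
W₁ = 1/(μ₁−λ) = 1/(43.46−16.15) = 0.03662 hr
W₂ = 1/(μ₂−λ) = 1/(34.85−16.15) = 0.05348 hr
W_total = W₁ + W₂ = 0.03662 + 0.05348 = 0.09009 hr

Final: 0.09009 hr


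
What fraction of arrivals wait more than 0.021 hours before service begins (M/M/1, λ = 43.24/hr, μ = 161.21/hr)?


ρ = 43.24/161.21 = 0.2682
P(Wq > t) = ρ·e^{−(μ−λ)t} = 0.2682·e^{−2.4774}
= 0.2682·0.083964 = 0.022521

Final: 0.022521


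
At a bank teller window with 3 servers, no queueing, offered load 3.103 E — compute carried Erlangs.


B(3,3.103) = 0.358324 (Erlang-B)
Carried load = a(1 − B) = 3.103·(1 − 0.358324) = 3.103·0.641676 = 1.9911 E

Final: 1.9911 Erlangs


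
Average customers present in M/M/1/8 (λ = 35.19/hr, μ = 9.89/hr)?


ρ = 35.19/9.89 = 3.5581
L = ρ[1 − (K+1)ρ^K + Kρ^(K+1)] / [(1−ρ)(1−ρ^(K+1))]
Numerator: 3.5581·(1 − 9·25691.165209 + 8·91412.750627) = 1779363.378483
Denominator: (-2.5581)·(-91411.750627) = 233844.013232
L = 1779363.378483/233844.013232 = 7.6092

Final: 7.6092


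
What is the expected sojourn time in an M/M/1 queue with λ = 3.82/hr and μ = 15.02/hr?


W = 1/(μ−λ) = 1/(15.02 − 3.82) = 1/11.20 = 0.08929 hr

Final: 0.08929 hr


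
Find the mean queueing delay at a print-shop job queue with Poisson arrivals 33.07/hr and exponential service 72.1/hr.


ρ = 33.07/72.1 = 0.4587
Wq = ρ/(μ−λ) = 0.4587/(72.1 − 33.07) = 0.4587/39.03 = 0.01175 hr

Final: 0.01175 hr


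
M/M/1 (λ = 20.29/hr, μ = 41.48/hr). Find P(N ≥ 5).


ρ = 20.29/41.48 = 0.4892
P(N ≥ n) = ρ^n = 0.4892^5 = 0.028004

Final: 0.028004


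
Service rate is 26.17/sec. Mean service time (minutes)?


Mean service time = 1/μ = 1/26.17 second = 0.03821 second
In minutes: 0.03821 × 0.0166667 = 0.0006369 min

Final: 0.0006369 min


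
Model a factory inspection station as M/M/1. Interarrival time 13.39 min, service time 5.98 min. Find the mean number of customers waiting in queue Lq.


λ = 60/13.39 = 4.4810 /hr
μ = 60/5.98 = 10.0334 /hr
ρ = λ/μ = 4.4810/10.0334 = 0.4466
Lq = ρ²/(1−ρ) = 0.1995/0.5534 = 0.3604

Final: 0.3604


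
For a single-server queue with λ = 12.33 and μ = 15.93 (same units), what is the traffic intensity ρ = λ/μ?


ρ = λ/μ = 12.33/15.93 = 0.7740

Final: 0.7740


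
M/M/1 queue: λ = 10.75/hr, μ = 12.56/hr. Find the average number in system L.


ρ = λ/μ = 10.75/12.56 = 0.8559
L = ρ/(1−ρ) = 0.8559/(1 − 0.8559) = 0.8559/0.1441 = 5.9392

Final: 5.9392


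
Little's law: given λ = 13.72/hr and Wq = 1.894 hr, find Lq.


Lq = λWq = 13.72·1.894 = 25.9857

Final: 25.9857


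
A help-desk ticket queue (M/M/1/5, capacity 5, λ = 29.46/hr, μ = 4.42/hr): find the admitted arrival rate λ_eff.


ρ = 6.6652; P_K = (1−ρ)ρ^5/(1−ρ^6) = 0.849976
λ_eff = λ(1 − P_K) = 29.46·(1 − 0.849976) = 29.46·0.150024 = 4.4197 /hr

Final: 4.4197 /hr
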